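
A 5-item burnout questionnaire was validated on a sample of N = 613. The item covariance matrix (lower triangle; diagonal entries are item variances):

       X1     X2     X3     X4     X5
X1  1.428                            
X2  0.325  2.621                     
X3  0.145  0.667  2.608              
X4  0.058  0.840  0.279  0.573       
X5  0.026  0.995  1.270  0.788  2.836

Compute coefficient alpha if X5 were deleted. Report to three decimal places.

α = 0.520

Remaining items: X1, X2, X3, X4 (k = 4).
Σσ²ᵢ = 1.428 + 2.621 + 2.608 + 0.573 = 7.230
σ²_T = 7.230 + 2 × 2.314 = 11.858
α (item deleted) = (4/3)·(1 − 7.230/11.858) = 0.520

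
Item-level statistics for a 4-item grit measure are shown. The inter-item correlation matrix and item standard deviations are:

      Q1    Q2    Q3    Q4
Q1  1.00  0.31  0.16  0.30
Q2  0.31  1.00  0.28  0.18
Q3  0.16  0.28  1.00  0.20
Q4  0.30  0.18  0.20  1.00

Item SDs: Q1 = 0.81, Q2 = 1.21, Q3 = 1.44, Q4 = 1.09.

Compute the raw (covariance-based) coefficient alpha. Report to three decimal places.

Σσ²ᵢ = 0.81² + 1.21² + 1.44² + 1.09² = 5.3819
Covariances σ_ij = r_ij · s_i · s_j:
  σ(Q1,Q2) = 0.31 × 0.81 × 1.21 = 0.3038
  σ(Q1,Q3) = 0.16 × 0.81 × 1.44 = 0.1866
  σ(Q1,Q4) = 0.30 × 0.81 × 1.09 = 0.2649
  σ(Q2,Q3) = 0.28 × 1.21 × 1.44 = 0.4879
  σ(Q2,Q4) = 0.18 × 1.21 × 1.09 = 0.2374
  σ(Q3,Q4) = 0.20 × 1.44 × 1.09 = 0.3139
σ²_T = Σσ²ᵢ + 2·Σσ_ij = 5.3819 + 2 × 1.7945 = 8.9709
α = (4/3)·(1 − 5.3819/8.9709) = 0.533

coefficient alpha = 0.533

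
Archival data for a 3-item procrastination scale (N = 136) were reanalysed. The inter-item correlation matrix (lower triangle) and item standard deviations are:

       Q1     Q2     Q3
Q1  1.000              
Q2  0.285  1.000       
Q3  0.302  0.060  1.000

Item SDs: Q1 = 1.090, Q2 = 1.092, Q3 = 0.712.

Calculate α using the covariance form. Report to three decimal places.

Σσ²ᵢ = 1.090² + 1.092² + 0.712² = 2.8875
Covariances σ_ij = r_ij · s_i · s_j:
  σ(Q1,Q2) = 0.285 × 1.090 × 1.092 = 0.3392
  σ(Q1,Q3) = 0.302 × 1.090 × 0.712 = 0.2344
  σ(Q2,Q3) = 0.060 × 1.092 × 0.712 = 0.0467
σ²_T = Σσ²ᵢ + 2·Σσ_ij = 2.8875 + 2 × 0.6203 = 4.1281
α = (3/2)·(1 − 2.8875/4.1281) = 0.451

α = 0.451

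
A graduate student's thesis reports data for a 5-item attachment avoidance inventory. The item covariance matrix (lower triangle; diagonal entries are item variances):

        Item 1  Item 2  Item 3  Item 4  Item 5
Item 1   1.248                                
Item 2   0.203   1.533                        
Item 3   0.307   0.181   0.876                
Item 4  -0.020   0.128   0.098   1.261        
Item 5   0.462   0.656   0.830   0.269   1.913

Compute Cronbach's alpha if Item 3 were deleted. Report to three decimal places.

α = 0.484

Remaining items: Item 1, Item 2, Item 4, Item 5 (k = 4).
ΣVar(i) = 1.248 + 1.533 + 1.261 + 1.913 = 5.955
total variance = 5.955 + 2 × 1.698 = 9.351
α (item deleted) = (4/3)·(1 − 5.955/9.351) = 0.484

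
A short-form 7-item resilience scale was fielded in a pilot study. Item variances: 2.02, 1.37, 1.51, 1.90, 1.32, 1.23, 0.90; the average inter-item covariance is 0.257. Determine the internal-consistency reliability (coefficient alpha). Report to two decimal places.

Σσ²ᵢ = 2.02 + 1.37 + 1.51 + 1.90 + 1.32 + 1.23 + 0.90 = 10.25
Sum of the 21 distinct covariances = 21 × 0.257 = 5.397
Var(T) = Σσ²ᵢ + 2·Σcov = 10.25 + 2 × 5.397 = 21.044
α = (7/6)·(1 − 10.25/21.044) = 0.60

α = 0.60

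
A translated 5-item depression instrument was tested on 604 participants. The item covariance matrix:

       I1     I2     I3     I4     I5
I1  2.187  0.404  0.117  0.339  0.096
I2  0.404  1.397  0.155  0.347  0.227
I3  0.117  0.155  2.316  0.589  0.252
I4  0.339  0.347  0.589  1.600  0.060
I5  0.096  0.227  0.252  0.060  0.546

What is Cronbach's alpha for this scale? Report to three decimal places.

Cronbach's alpha = 0.489

Σσᵢ² = 2.187 + 1.397 + 2.316 + 1.600 + 0.546 = 8.046
Sum of off-diagonal covariances = 2.586
total variance = 8.046 + 2 × 2.586 = 13.218
α = (k/(k−1))·(1 − Σσᵢ²/total variance) = (5/4)·(1 − 8.046/13.218) = 0.489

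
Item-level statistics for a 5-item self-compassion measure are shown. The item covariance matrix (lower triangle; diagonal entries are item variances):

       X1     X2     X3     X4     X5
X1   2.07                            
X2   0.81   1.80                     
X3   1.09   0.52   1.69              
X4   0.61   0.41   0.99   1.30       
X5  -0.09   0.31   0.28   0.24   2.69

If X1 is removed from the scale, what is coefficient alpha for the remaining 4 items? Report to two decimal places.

α = 0.56

Remaining items: X2, X3, X4, X5 (k = 4).
Σσ²ᵢ = 1.80 + 1.69 + 1.30 + 2.69 = 7.48
σ²_T = 7.48 + 2 × 2.75 = 12.98
α (item deleted) = (4/3)·(1 − 7.48/12.98) = 0.56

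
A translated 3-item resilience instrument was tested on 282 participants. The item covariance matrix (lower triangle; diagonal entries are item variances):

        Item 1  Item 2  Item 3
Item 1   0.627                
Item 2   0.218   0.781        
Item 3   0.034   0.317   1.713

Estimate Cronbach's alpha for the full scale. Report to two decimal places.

Cronbach's alpha = 0.40

Σσᵢ² = 0.627 + 0.781 + 1.713 = 3.121
Σ_{i<j} σ_ij = 0.569
Var(T) = 3.121 + 2 × 0.569 = 4.259
α = (k/(k−1))·(1 − Σσᵢ²/Var(T)) = (3/2)·(1 − 3.121/4.259) = 0.40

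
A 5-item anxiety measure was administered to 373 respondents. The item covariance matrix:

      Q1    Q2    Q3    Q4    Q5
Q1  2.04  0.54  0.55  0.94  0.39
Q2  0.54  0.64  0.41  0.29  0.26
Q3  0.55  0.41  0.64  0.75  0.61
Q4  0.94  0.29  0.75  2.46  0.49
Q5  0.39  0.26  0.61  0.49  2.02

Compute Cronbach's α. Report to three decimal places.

sum of item variances = 2.04 + 0.64 + 0.64 + 2.46 + 2.02 = 7.80
Σ_{i<j} σ_ij = 5.23
σ²_total = 7.80 + 2 × 5.23 = 18.26
α = (k/(k−1))·(1 − sum of item variances/σ²_total) = (5/4)·(1 − 7.80/18.26) = 0.716

Cronbach's α = 0.716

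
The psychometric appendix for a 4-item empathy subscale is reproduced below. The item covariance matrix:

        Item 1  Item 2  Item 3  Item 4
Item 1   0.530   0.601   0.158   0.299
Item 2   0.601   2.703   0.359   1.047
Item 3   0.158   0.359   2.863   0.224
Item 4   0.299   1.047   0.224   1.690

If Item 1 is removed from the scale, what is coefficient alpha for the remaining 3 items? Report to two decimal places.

α = 0.47

Remaining items: Item 2, Item 3, Item 4 (k = 3).
sum of item variances = 2.703 + 2.863 + 1.690 = 7.256
Var(T) = 7.256 + 2 × 1.630 = 10.516
α (item deleted) = (3/2)·(1 − 7.256/10.516) = 0.47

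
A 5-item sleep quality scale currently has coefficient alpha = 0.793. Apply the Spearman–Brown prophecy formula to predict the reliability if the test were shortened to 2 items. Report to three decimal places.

Length factor m = 2/5 = 0.4000
α' = m·α / (1 − (1−m)·α)
   = 2/5 × 0.793 / (1 − (1 − 2/5) × 0.793)
   = 0.3172 / 0.5242 = 0.605

predicted reliability = 0.605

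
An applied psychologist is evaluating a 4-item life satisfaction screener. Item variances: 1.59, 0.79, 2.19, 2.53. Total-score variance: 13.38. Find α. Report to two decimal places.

α = 0.63

Σσᵢ² = 1.59 + 0.79 + 2.19 + 2.53 = 7.10
α = (k/(k−1))·(1 − Σσᵢ²/Var(T)) = (4/3)·(1 − 7.10/13.38) = 0.63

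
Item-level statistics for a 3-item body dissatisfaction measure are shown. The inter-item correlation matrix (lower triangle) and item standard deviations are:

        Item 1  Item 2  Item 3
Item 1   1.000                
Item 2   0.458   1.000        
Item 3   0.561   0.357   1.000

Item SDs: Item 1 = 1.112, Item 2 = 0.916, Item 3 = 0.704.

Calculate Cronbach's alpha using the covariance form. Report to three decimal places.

Σσ²ᵢ = 1.112² + 0.916² + 0.704² = 2.5712
Covariances σ_ij = r_ij · s_i · s_j:
  σ(Item 1,Item 2) = 0.458 × 1.112 × 0.916 = 0.4665
  σ(Item 1,Item 3) = 0.561 × 1.112 × 0.704 = 0.4392
  σ(Item 2,Item 3) = 0.357 × 0.916 × 0.704 = 0.2302
σ²_T = Σσ²ᵢ + 2·Σσ_ij = 2.5712 + 2 × 1.1359 = 4.8430
α = (3/2)·(1 − 2.5712/4.8430) = 0.704

α = 0.704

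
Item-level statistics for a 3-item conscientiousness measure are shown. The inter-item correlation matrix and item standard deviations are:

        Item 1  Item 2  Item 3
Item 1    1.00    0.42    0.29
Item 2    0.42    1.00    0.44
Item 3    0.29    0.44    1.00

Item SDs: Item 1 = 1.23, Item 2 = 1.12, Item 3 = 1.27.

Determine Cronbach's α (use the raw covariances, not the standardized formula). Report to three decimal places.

Σσ²ᵢ = 1.23² + 1.12² + 1.27² = 4.3802
Covariances σ_ij = r_ij · s_i · s_j:
  σ(Item 1,Item 2) = 0.42 × 1.23 × 1.12 = 0.5786
  σ(Item 1,Item 3) = 0.29 × 1.23 × 1.27 = 0.4530
  σ(Item 2,Item 3) = 0.44 × 1.12 × 1.27 = 0.6259
σ²_T = Σσ²ᵢ + 2·Σσ_ij = 4.3802 + 2 × 1.6575 = 7.6952
α = (3/2)·(1 − 4.3802/7.6952) = 0.646

α = 0.646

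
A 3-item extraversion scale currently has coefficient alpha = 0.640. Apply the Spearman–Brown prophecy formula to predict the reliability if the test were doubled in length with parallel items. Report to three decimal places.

Length factor m = 2
α' = m·α / (1 + (m−1)·α)
   = 2 × 0.640 / (1 + (2 − 1) × 0.640)
   = 1.2800 / 1.6400 = 0.780

predicted reliability = 0.780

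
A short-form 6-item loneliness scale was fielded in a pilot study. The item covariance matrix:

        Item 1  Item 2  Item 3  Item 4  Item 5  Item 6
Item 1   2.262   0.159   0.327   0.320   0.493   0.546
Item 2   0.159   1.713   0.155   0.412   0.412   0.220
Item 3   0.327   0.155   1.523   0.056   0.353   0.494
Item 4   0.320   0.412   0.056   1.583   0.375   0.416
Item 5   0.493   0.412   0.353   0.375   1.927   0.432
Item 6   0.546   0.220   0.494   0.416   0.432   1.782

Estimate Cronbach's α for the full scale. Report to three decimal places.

ΣVar(i) = 2.262 + 1.713 + 1.523 + 1.583 + 1.927 + 1.782 = 10.790
Sum of the distinct covariances = 5.170
σ²_T = 10.790 + 2 × 5.170 = 21.130
α = (k/(k−1))·(1 − ΣVar(i)/σ²_T) = (6/5)·(1 − 10.790/21.130) = 0.587

α = 0.587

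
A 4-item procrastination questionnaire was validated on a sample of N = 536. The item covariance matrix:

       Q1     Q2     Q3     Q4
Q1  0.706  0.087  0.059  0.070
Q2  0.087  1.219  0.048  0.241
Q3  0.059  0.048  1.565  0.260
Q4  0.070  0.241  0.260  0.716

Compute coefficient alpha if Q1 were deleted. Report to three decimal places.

α = 0.358

Remaining items: Q2, Q3, Q4 (k = 3).
sum of item variances = 1.219 + 1.565 + 0.716 = 3.500
σ²_T = 3.500 + 2 × 0.549 = 4.598
α (item deleted) = (3/2)·(1 − 3.500/4.598) = 0.358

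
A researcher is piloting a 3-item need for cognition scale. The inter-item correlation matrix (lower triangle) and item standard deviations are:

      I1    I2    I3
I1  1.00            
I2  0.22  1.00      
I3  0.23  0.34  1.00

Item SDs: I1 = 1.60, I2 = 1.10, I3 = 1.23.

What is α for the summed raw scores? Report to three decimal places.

Σσ²ᵢ = 1.60² + 1.10² + 1.23² = 5.2829
Covariances σ_ij = r_ij · s_i · s_j:
  σ(I1,I2) = 0.22 × 1.60 × 1.10 = 0.3872
  σ(I1,I3) = 0.23 × 1.60 × 1.23 = 0.4526
  σ(I2,I3) = 0.34 × 1.10 × 1.23 = 0.4600
σ²_T = Σσ²ᵢ + 2·Σσ_ij = 5.2829 + 2 × 1.2998 = 7.8825
α = (3/2)·(1 − 5.2829/7.8825) = 0.495

α = 0.495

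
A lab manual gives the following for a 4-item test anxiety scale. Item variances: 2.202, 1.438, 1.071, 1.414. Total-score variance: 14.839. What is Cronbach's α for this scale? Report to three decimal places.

Cronbach's α = 0.783

Σσᵢ² = 2.202 + 1.438 + 1.071 + 1.414 = 6.125
α = (k/(k−1))·(1 − Σσᵢ²/σ²_total) = (4/3)·(1 − 6.125/14.839) = 0.783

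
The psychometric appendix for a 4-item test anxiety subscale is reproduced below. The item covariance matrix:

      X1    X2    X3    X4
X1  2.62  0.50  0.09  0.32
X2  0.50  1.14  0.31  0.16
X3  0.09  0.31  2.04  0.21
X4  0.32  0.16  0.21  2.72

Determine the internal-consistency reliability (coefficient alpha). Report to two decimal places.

α = 0.36

sum of item variances = 2.62 + 1.14 + 2.04 + 2.72 = 8.52
Σ_{i<j} σ_ij = 1.59
Var(T) = 8.52 + 2 × 1.59 = 11.70
α = (k/(k−1))·(1 − sum of item variances/Var(T)) = (4/3)·(1 − 8.52/11.70) = 0.36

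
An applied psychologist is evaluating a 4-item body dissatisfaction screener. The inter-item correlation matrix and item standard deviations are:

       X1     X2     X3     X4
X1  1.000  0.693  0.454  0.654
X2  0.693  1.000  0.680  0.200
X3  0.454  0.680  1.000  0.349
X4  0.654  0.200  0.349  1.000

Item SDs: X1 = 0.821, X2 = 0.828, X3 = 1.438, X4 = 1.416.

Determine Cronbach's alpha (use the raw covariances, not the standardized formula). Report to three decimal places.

Σσ²ᵢ = 0.821² + 0.828² + 1.438² + 1.416² = 5.4325
Covariances σ_ij = r_ij · s_i · s_j:
  σ(X1,X2) = 0.693 × 0.821 × 0.828 = 0.4711
  σ(X1,X3) = 0.454 × 0.821 × 1.438 = 0.5360
  σ(X1,X4) = 0.654 × 0.821 × 1.416 = 0.7603
  σ(X2,X3) = 0.680 × 0.828 × 1.438 = 0.8097
  σ(X2,X4) = 0.200 × 0.828 × 1.416 = 0.2345
  σ(X3,X4) = 0.349 × 1.438 × 1.416 = 0.7106
σ²_T = Σσ²ᵢ + 2·Σσ_ij = 5.4325 + 2 × 3.5222 = 12.4769
α = (4/3)·(1 − 5.4325/12.4769) = 0.753

α = 0.753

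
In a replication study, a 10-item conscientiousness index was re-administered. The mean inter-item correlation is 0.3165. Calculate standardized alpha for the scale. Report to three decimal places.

Standardized α = k·r̄ / (1 + (k−1)·r̄) = 10 × 0.3165 / (1 + 9 × 0.3165)
  = 3.1650 / 3.8485 = 0.822

α = 0.822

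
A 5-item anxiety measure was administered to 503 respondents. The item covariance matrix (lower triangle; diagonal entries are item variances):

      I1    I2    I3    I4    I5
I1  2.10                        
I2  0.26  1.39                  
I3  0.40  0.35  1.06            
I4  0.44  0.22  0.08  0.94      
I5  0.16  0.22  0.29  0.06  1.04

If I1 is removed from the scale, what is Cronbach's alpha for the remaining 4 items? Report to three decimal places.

Remaining items: I2, I3, I4, I5 (k = 4).
Σσ²ᵢ = 1.39 + 1.06 + 0.94 + 1.04 = 4.43
σ²_T = 4.43 + 2 × 1.22 = 6.87
α (item deleted) = (4/3)·(1 − 4.43/6.87) = 0.474

α = 0.474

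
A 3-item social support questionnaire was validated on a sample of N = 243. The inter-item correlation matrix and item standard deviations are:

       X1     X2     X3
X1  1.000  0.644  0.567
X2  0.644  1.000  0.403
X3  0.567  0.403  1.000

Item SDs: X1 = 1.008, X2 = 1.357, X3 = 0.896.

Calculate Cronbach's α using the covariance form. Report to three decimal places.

α = 0.761

Σσ²ᵢ = 1.008² + 1.357² + 0.896² = 3.6603
Covariances σ_ij = r_ij · s_i · s_j:
  σ(X1,X2) = 0.644 × 1.008 × 1.357 = 0.8809
  σ(X1,X3) = 0.567 × 1.008 × 0.896 = 0.5121
  σ(X2,X3) = 0.403 × 1.357 × 0.896 = 0.4900
σ²_T = Σσ²ᵢ + 2·Σσ_ij = 3.6603 + 2 × 1.8830 = 7.4263
α = (3/2)·(1 − 3.6603/7.4263) = 0.761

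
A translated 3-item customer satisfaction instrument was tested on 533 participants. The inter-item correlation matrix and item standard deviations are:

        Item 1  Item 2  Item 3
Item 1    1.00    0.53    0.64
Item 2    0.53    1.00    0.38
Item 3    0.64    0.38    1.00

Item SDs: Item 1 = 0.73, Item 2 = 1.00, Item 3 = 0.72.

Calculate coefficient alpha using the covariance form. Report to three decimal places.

Σσ²ᵢ = 0.73² + 1.00² + 0.72² = 2.0513
Covariances σ_ij = r_ij · s_i · s_j:
  σ(Item 1,Item 2) = 0.53 × 0.73 × 1.00 = 0.3869
  σ(Item 1,Item 3) = 0.64 × 0.73 × 0.72 = 0.3364
  σ(Item 2,Item 3) = 0.38 × 1.00 × 0.72 = 0.2736
σ²_T = Σσ²ᵢ + 2·Σσ_ij = 2.0513 + 2 × 0.9969 = 4.0451
α = (3/2)·(1 − 2.0513/4.0451) = 0.739

α = 0.739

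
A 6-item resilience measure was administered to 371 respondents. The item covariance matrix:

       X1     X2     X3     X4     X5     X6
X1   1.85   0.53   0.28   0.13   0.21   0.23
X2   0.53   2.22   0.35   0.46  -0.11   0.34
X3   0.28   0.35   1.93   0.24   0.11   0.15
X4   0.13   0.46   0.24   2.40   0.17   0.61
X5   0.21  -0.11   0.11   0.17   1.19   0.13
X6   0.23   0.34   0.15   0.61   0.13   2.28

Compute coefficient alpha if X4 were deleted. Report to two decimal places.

Remaining items: X1, X2, X3, X5, X6 (k = 5).
ΣVar(i) = 1.85 + 2.22 + 1.93 + 1.19 + 2.28 = 9.47
Var(T) = 9.47 + 2 × 2.22 = 13.91
α (item deleted) = (5/4)·(1 − 9.47/13.91) = 0.40

coefficient alpha = 0.40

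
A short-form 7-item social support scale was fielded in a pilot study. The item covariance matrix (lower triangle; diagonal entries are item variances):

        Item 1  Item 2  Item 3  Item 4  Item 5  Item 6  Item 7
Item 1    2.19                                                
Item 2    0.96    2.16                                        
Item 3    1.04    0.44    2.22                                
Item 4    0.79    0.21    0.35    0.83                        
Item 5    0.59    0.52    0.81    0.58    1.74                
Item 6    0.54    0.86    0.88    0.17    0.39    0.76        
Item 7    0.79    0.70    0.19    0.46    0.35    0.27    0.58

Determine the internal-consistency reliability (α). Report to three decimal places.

α = 0.810

Σσ²ᵢ = 2.19 + 2.16 + 2.22 + 0.83 + 1.74 + 0.76 + 0.58 = 10.48
Σ_{i<j} σ_ij = 11.89
σ²_total = 10.48 + 2 × 11.89 = 34.26
α = (k/(k−1))·(1 − Σσ²ᵢ/σ²_total) = (7/6)·(1 − 10.48/34.26) = 0.810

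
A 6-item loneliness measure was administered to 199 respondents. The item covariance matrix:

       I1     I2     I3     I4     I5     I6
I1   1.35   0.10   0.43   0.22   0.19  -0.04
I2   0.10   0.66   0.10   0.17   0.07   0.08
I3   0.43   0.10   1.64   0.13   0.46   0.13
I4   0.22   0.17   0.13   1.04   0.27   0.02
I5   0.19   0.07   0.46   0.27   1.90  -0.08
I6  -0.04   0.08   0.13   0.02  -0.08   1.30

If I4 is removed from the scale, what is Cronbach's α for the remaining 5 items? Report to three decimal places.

Remaining items: I1, I2, I3, I5, I6 (k = 5).
Σσᵢ² = 1.35 + 0.66 + 1.64 + 1.90 + 1.30 = 6.85
total variance = 6.85 + 2 × 1.44 = 9.73
α (item deleted) = (5/4)·(1 − 6.85/9.73) = 0.370

Cronbach's α = 0.370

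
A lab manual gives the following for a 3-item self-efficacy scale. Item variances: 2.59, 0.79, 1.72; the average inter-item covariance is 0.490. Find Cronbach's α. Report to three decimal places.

Cronbach's α = 0.549

Σσᵢ² = 2.59 + 0.79 + 1.72 = 5.10
Sum of the 3 distinct covariances = 3 × 0.490 = 1.470
Var(T) = Σσᵢ² + 2·Σcov = 5.10 + 2 × 1.470 = 8.040
α = (3/2)·(1 − 5.10/8.040) = 0.549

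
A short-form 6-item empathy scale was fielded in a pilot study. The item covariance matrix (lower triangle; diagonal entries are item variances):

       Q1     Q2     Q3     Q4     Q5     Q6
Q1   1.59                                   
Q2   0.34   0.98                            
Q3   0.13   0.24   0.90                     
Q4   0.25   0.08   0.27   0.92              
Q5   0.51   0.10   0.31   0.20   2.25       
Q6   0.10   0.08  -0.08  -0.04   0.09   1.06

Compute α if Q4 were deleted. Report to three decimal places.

α = 0.437

Remaining items: Q1, Q2, Q3, Q5, Q6 (k = 5).
ΣVar(i) = 1.59 + 0.98 + 0.90 + 2.25 + 1.06 = 6.78
σ²_T = 6.78 + 2 × 1.82 = 10.42
α (item deleted) = (5/4)·(1 − 6.78/10.42) = 0.437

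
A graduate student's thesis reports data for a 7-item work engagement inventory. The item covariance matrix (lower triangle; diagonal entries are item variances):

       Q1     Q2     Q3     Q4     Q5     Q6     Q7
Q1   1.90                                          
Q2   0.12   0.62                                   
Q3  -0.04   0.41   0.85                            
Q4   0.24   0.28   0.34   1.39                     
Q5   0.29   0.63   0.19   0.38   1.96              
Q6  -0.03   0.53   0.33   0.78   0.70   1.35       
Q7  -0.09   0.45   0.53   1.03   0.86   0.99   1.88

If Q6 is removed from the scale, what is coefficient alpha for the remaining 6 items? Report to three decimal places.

Remaining items: Q1, Q2, Q3, Q4, Q5, Q7 (k = 6).
Σσᵢ² = 1.90 + 0.62 + 0.85 + 1.39 + 1.96 + 1.88 = 8.60
total variance = 8.60 + 2 × 5.62 = 19.84
α (item deleted) = (6/5)·(1 − 8.60/19.84) = 0.680

coefficient alpha = 0.680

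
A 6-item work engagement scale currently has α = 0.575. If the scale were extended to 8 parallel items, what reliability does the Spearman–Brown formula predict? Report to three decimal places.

predicted reliability = 0.643

Length factor m = 8/6 = 1.3333
α' = m·α / (1 + (m−1)·α)
   = 8/6 × 0.575 / (1 + (8/6 − 1) × 0.575)
   = 0.7667 / 1.1917 = 0.643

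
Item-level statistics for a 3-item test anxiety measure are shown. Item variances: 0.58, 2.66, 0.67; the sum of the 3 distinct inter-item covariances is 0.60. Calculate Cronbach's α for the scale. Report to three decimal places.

Cronbach's α = 0.352

sum of item variances = 0.58 + 2.66 + 0.67 = 3.91
Sum of distinct covariances = 0.60
Var(T) = sum of item variances + 2·Σcov = 3.91 + 2 × 0.60 = 5.11
α = (3/2)·(1 − 3.91/5.11) = 0.352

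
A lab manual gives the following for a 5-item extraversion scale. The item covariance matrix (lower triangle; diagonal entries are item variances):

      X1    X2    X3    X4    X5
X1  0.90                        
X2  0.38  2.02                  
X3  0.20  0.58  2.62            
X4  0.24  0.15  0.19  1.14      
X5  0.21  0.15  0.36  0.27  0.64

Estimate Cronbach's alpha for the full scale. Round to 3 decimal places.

sum of item variances = 0.90 + 2.02 + 2.62 + 1.14 + 0.64 = 7.32
Sum of the distinct covariances = 2.73
total variance = 7.32 + 2 × 2.73 = 12.78
α = (k/(k−1))·(1 − sum of item variances/total variance) = (5/4)·(1 − 7.32/12.78) = 0.534

Cronbach's alpha = 0.534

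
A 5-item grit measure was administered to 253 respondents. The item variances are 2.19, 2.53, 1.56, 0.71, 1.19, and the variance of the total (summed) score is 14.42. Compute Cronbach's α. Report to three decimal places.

Cronbach's α = 0.541

ΣVar(i) = 2.19 + 2.53 + 1.56 + 0.71 + 1.19 = 8.18
α = (k/(k−1))·(1 − ΣVar(i)/Var(T)) = (5/4)·(1 − 8.18/14.42) = 0.541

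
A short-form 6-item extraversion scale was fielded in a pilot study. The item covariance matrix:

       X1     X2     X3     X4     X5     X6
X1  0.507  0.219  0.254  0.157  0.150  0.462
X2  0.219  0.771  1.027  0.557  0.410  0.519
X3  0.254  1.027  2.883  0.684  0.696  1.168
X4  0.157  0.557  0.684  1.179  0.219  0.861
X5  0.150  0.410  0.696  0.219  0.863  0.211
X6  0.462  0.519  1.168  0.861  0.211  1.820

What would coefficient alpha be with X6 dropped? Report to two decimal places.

Remaining items: X1, X2, X3, X4, X5 (k = 5).
Σσᵢ² = 0.507 + 0.771 + 2.883 + 1.179 + 0.863 = 6.203
σ²_T = 6.203 + 2 × 4.373 = 14.949
α (item deleted) = (5/4)·(1 − 6.203/14.949) = 0.73

α = 0.73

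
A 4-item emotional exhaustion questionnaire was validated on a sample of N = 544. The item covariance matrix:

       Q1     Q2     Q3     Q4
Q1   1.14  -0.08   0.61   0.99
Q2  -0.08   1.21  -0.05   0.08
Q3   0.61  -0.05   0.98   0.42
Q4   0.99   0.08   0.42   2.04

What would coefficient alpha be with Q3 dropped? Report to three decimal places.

Remaining items: Q1, Q2, Q4 (k = 3).
Σσ²ᵢ = 1.14 + 1.21 + 2.04 = 4.39
σ²_T = 4.39 + 2 × 0.99 = 6.37
α (item deleted) = (3/2)·(1 − 4.39/6.37) = 0.466

α = 0.466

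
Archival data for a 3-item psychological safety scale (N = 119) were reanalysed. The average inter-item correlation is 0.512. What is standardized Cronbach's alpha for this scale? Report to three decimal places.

Standardized α = k·r̄ / (1 + (k−1)·r̄) = 3 × 0.512 / (1 + 2 × 0.512)
  = 1.5360 / 2.0240 = 0.759

standardized Cronbach's alpha = 0.759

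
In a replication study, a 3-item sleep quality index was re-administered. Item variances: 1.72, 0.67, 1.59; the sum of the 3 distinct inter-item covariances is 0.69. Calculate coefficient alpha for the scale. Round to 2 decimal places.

α = 0.39

ΣVar(i) = 1.72 + 0.67 + 1.59 = 3.98
Sum of distinct covariances = 0.69
σ²_T = ΣVar(i) + 2·Σcov = 3.98 + 2 × 0.69 = 5.36
α = (3/2)·(1 − 3.98/5.36) = 0.39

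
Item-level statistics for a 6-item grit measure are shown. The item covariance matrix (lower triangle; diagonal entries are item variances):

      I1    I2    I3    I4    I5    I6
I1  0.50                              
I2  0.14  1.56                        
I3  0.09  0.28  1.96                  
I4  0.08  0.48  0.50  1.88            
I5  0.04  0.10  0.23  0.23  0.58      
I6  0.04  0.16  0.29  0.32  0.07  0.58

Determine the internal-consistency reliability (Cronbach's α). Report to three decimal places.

α = 0.556

ΣVar(i) = 0.50 + 1.56 + 1.96 + 1.88 + 0.58 + 0.58 = 7.06
Σ_{i<j} σ_ij = 3.05
total variance = 7.06 + 2 × 3.05 = 13.16
α = (k/(k−1))·(1 − ΣVar(i)/total variance) = (6/5)·(1 − 7.06/13.16) = 0.556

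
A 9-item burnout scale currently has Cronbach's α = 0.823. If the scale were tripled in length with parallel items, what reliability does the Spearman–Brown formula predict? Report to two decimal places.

predicted reliability = 0.93

Length factor m = 3
α' = m·α / (1 + (m−1)·α)
   = 3 × 0.823 / (1 + (3 − 1) × 0.823)
   = 2.4690 / 2.6460 = 0.93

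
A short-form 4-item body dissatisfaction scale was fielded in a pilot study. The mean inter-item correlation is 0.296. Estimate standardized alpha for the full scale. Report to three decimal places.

α = 0.627

Standardized α = k·r̄ / (1 + (k−1)·r̄) = 4 × 0.296 / (1 + 3 × 0.296)
  = 1.1840 / 1.8880 = 0.627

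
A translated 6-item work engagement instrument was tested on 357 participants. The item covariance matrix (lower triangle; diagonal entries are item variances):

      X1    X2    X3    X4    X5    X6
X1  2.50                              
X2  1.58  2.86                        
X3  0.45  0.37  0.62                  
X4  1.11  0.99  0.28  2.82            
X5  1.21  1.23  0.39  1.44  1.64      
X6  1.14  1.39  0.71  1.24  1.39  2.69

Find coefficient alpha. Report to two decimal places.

Σσ²ᵢ = 2.50 + 2.86 + 0.62 + 2.82 + 1.64 + 2.69 = 13.13
Sum of off-diagonal covariances = 14.92
σ²_total = 13.13 + 2 × 14.92 = 42.97
α = (k/(k−1))·(1 − Σσ²ᵢ/σ²_total) = (6/5)·(1 − 13.13/42.97) = 0.83

coefficient alpha = 0.83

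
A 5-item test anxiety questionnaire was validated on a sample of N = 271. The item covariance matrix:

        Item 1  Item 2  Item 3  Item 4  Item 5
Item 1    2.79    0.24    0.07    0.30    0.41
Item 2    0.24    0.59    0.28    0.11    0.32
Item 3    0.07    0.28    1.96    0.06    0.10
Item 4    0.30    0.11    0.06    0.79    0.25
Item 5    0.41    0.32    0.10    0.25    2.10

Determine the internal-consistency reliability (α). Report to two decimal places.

α = 0.43

sum of item variances = 2.79 + 0.59 + 1.96 + 0.79 + 2.10 = 8.23
Σ_{i<j} σ_ij = 2.14
σ²_total = 8.23 + 2 × 2.14 = 12.51
α = (k/(k−1))·(1 − sum of item variances/σ²_total) = (5/4)·(1 − 8.23/12.51) = 0.43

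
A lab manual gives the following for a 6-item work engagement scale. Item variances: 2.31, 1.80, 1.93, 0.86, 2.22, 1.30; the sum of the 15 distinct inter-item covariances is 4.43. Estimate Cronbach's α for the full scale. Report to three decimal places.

Σσᵢ² = 2.31 + 1.80 + 1.93 + 0.86 + 2.22 + 1.30 = 10.42
Sum of distinct covariances = 4.43
Var(T) = Σσᵢ² + 2·Σcov = 10.42 + 2 × 4.43 = 19.28
α = (6/5)·(1 − 10.42/19.28) = 0.551

Cronbach's α = 0.551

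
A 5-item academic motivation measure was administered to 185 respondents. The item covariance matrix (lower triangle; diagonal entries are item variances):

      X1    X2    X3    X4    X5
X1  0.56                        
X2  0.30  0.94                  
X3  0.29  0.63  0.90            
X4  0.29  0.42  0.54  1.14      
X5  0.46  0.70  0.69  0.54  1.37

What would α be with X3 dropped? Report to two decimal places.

Remaining items: X1, X2, X4, X5 (k = 4).
ΣVar(i) = 0.56 + 0.94 + 1.14 + 1.37 = 4.01
σ²_T = 4.01 + 2 × 2.71 = 9.43
α (item deleted) = (4/3)·(1 − 4.01/9.43) = 0.77

α = 0.77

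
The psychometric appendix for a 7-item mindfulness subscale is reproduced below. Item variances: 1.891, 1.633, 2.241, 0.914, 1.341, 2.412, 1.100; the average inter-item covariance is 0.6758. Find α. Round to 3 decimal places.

α = 0.830

Σσ²ᵢ = 1.891 + 1.633 + 2.241 + 0.914 + 1.341 + 2.412 + 1.100 = 11.532
Sum of the 21 distinct covariances = 21 × 0.6758 = 14.1918
total variance = Σσ²ᵢ + 2·Σcov = 11.532 + 2 × 14.1918 = 39.9156
α = (7/6)·(1 − 11.532/39.9156) = 0.830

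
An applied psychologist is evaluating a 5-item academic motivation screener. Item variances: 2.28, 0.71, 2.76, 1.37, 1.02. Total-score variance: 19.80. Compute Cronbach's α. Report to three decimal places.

sum of item variances = 2.28 + 0.71 + 2.76 + 1.37 + 1.02 = 8.14
α = (k/(k−1))·(1 − sum of item variances/σ²_T) = (5/4)·(1 − 8.14/19.80) = 0.736

α = 0.736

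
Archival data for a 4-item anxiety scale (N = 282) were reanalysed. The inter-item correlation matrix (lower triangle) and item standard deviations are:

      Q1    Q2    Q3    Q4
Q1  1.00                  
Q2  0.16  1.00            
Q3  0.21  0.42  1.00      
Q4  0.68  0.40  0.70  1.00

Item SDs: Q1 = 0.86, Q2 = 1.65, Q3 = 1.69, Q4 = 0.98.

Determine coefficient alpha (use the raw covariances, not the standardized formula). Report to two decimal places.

Σσ²ᵢ = 0.86² + 1.65² + 1.69² + 0.98² = 7.2786
Covariances σ_ij = r_ij · s_i · s_j:
  σ(Q1,Q2) = 0.16 × 0.86 × 1.65 = 0.2270
  σ(Q1,Q3) = 0.21 × 0.86 × 1.69 = 0.3052
  σ(Q1,Q4) = 0.68 × 0.86 × 0.98 = 0.5731
  σ(Q2,Q3) = 0.42 × 1.65 × 1.69 = 1.1712
  σ(Q2,Q4) = 0.40 × 1.65 × 0.98 = 0.6468
  σ(Q3,Q4) = 0.70 × 1.69 × 0.98 = 1.1593
σ²_T = Σσ²ᵢ + 2·Σσ_ij = 7.2786 + 2 × 4.0826 = 15.4438
α = (4/3)·(1 − 7.2786/15.4438) = 0.70

α = 0.70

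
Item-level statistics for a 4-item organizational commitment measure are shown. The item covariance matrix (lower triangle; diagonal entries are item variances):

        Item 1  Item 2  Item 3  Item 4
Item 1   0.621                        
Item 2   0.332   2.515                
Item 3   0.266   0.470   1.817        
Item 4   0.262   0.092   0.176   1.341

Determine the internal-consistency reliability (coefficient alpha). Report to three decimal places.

Σσ²ᵢ = 0.621 + 2.515 + 1.817 + 1.341 = 6.294
Σ_{i<j} σ_ij = 1.598
Var(T) = 6.294 + 2 × 1.598 = 9.490
α = (k/(k−1))·(1 − Σσ²ᵢ/Var(T)) = (4/3)·(1 − 6.294/9.490) = 0.449

coefficient alpha = 0.449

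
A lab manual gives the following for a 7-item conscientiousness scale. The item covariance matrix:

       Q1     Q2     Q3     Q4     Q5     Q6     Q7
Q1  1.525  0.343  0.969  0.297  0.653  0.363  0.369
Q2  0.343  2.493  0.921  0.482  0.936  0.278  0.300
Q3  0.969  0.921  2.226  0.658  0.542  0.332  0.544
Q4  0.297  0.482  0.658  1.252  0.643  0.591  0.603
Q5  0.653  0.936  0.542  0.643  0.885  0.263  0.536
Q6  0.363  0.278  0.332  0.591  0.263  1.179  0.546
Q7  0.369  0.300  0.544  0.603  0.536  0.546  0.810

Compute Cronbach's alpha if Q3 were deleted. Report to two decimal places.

Remaining items: Q1, Q2, Q4, Q5, Q6, Q7 (k = 6).
ΣVar(i) = 1.525 + 2.493 + 1.252 + 0.885 + 1.179 + 0.810 = 8.144
Var(T) = 8.144 + 2 × 7.203 = 22.550
α (item deleted) = (6/5)·(1 − 8.144/22.550) = 0.77

Cronbach's alpha = 0.77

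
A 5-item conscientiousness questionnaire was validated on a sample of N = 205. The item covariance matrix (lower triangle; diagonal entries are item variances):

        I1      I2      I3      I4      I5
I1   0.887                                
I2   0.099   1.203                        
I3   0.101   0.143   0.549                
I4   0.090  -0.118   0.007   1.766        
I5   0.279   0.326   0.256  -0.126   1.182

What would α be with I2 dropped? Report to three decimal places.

Remaining items: I1, I3, I4, I5 (k = 4).
sum of item variances = 0.887 + 0.549 + 1.766 + 1.182 = 4.384
Var(T) = 4.384 + 2 × 0.607 = 5.598
α (item deleted) = (4/3)·(1 − 4.384/5.598) = 0.289

α = 0.289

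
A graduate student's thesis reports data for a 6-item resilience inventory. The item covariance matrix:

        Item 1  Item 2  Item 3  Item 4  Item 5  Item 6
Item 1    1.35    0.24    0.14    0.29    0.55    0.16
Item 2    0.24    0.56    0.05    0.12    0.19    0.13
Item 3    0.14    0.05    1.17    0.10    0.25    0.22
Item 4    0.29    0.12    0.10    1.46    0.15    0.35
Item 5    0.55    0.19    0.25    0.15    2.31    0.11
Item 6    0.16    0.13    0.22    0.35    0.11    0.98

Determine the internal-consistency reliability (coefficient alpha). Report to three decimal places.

coefficient alpha = 0.525

ΣVar(i) = 1.35 + 0.56 + 1.17 + 1.46 + 2.31 + 0.98 = 7.83
Sum of off-diagonal covariances = 3.05
Var(T) = 7.83 + 2 × 3.05 = 13.93
α = (k/(k−1))·(1 − ΣVar(i)/Var(T)) = (6/5)·(1 − 7.83/13.93) = 0.525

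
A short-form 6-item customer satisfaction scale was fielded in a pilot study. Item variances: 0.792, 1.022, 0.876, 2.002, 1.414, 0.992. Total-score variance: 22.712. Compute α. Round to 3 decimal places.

sum of item variances = 0.792 + 1.022 + 0.876 + 2.002 + 1.414 + 0.992 = 7.098
α = (k/(k−1))·(1 − sum of item variances/total variance) = (6/5)·(1 − 7.098/22.712) = 0.825

α = 0.825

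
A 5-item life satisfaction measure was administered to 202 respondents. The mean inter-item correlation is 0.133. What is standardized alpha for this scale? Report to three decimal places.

Standardized α = k·r̄ / (1 + (k−1)·r̄) = 5 × 0.133 / (1 + 4 × 0.133)
  = 0.6650 / 1.5320 = 0.434

α = 0.434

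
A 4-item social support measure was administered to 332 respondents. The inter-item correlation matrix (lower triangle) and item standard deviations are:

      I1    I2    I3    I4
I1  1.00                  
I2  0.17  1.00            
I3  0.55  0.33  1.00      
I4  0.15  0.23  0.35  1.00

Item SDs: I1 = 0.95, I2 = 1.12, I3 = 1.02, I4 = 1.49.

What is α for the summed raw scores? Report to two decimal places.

Σσ²ᵢ = 0.95² + 1.12² + 1.02² + 1.49² = 5.4174
Covariances σ_ij = r_ij · s_i · s_j:
  σ(I1,I2) = 0.17 × 0.95 × 1.12 = 0.1809
  σ(I1,I3) = 0.55 × 0.95 × 1.02 = 0.5329
  σ(I1,I4) = 0.15 × 0.95 × 1.49 = 0.2123
  σ(I2,I3) = 0.33 × 1.12 × 1.02 = 0.3770
  σ(I2,I4) = 0.23 × 1.12 × 1.49 = 0.3838
  σ(I3,I4) = 0.35 × 1.02 × 1.49 = 0.5319
σ²_T = Σσ²ᵢ + 2·Σσ_ij = 5.4174 + 2 × 2.2188 = 9.8550
α = (4/3)·(1 − 5.4174/9.8550) = 0.60

α = 0.60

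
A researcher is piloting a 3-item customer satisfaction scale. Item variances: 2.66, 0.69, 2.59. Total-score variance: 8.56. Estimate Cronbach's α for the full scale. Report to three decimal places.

Cronbach's α = 0.459

Σσᵢ² = 2.66 + 0.69 + 2.59 = 5.94
α = (k/(k−1))·(1 − Σσᵢ²/σ²_total) = (3/2)·(1 − 5.94/8.56) = 0.459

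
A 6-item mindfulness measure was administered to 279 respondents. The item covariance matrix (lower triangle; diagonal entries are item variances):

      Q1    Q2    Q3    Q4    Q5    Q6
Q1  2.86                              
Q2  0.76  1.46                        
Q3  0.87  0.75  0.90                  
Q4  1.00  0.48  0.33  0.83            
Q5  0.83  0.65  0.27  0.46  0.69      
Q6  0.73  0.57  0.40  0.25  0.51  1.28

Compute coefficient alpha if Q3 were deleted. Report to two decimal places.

Remaining items: Q1, Q2, Q4, Q5, Q6 (k = 5).
sum of item variances = 2.86 + 1.46 + 0.83 + 0.69 + 1.28 = 7.12
σ²_T = 7.12 + 2 × 6.24 = 19.60
α (item deleted) = (5/4)·(1 − 7.12/19.60) = 0.80

α = 0.80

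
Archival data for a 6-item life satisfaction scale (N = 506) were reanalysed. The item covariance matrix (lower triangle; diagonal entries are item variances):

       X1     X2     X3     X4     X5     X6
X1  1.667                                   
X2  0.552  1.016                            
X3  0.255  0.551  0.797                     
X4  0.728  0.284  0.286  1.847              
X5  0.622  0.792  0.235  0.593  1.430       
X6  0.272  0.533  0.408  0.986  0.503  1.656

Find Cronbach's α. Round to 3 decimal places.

Σσᵢ² = 1.667 + 1.016 + 0.797 + 1.847 + 1.430 + 1.656 = 8.413
Sum of the distinct covariances = 7.600
σ²_T = 8.413 + 2 × 7.600 = 23.613
α = (k/(k−1))·(1 − Σσᵢ²/σ²_T) = (6/5)·(1 − 8.413/23.613) = 0.772

α = 0.772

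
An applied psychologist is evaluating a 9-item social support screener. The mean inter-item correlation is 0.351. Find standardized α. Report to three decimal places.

standardized α = 0.830

Standardized α = k·r̄ / (1 + (k−1)·r̄) = 9 × 0.351 / (1 + 8 × 0.351)
  = 3.1590 / 3.8080 = 0.830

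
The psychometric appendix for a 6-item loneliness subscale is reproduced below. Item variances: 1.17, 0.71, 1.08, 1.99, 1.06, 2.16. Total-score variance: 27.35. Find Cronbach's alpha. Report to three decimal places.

α = 0.842

ΣVar(i) = 1.17 + 0.71 + 1.08 + 1.99 + 1.06 + 2.16 = 8.17
α = (k/(k−1))·(1 − ΣVar(i)/σ²_T) = (6/5)·(1 − 8.17/27.35) = 0.842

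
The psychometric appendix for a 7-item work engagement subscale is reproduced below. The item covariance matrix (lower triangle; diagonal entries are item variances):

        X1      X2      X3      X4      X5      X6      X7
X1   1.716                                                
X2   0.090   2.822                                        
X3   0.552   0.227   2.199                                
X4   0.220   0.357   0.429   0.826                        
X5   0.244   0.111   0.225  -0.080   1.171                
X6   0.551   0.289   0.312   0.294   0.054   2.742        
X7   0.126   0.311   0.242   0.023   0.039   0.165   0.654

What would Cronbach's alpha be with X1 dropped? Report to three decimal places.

Cronbach's alpha = 0.438

Remaining items: X2, X3, X4, X5, X6, X7 (k = 6).
ΣVar(i) = 2.822 + 2.199 + 0.826 + 1.171 + 2.742 + 0.654 = 10.414
σ²_T = 10.414 + 2 × 2.998 = 16.410
α (item deleted) = (6/5)·(1 − 10.414/16.410) = 0.438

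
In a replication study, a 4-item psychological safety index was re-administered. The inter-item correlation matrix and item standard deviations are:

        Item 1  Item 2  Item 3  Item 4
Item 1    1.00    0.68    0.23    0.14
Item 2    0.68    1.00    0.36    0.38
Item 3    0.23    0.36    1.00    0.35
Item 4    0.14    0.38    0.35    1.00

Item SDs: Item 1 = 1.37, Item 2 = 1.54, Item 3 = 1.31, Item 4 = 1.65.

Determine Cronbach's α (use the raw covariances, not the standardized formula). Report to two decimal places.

Σσ²ᵢ = 1.37² + 1.54² + 1.31² + 1.65² = 8.6871
Covariances σ_ij = r_ij · s_i · s_j:
  σ(Item 1,Item 2) = 0.68 × 1.37 × 1.54 = 1.4347
  σ(Item 1,Item 3) = 0.23 × 1.37 × 1.31 = 0.4128
  σ(Item 1,Item 4) = 0.14 × 1.37 × 1.65 = 0.3165
  σ(Item 2,Item 3) = 0.36 × 1.54 × 1.31 = 0.7263
  σ(Item 2,Item 4) = 0.38 × 1.54 × 1.65 = 0.9656
  σ(Item 3,Item 4) = 0.35 × 1.31 × 1.65 = 0.7565
σ²_T = Σσ²ᵢ + 2·Σσ_ij = 8.6871 + 2 × 4.6124 = 17.9119
α = (4/3)·(1 − 8.6871/17.9119) = 0.69

α = 0.69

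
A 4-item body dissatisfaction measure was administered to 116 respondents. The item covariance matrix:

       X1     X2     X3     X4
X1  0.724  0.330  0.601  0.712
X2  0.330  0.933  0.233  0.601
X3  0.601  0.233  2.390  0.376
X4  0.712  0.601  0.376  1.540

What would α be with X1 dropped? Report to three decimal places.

α = 0.498

Remaining items: X2, X3, X4 (k = 3).
Σσ²ᵢ = 0.933 + 2.390 + 1.540 = 4.863
total variance = 4.863 + 2 × 1.210 = 7.283
α (item deleted) = (3/2)·(1 − 4.863/7.283) = 0.498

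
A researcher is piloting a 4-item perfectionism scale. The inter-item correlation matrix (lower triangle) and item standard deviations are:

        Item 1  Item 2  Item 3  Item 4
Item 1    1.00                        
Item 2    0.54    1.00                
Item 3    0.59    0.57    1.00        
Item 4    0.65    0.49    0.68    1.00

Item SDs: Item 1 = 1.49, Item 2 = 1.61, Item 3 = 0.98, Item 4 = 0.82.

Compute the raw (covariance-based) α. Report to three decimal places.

α = 0.814

Σσ²ᵢ = 1.49² + 1.61² + 0.98² + 0.82² = 6.4450
Covariances σ_ij = r_ij · s_i · s_j:
  σ(Item 1,Item 2) = 0.54 × 1.49 × 1.61 = 1.2954
  σ(Item 1,Item 3) = 0.59 × 1.49 × 0.98 = 0.8615
  σ(Item 1,Item 4) = 0.65 × 1.49 × 0.82 = 0.7942
  σ(Item 2,Item 3) = 0.57 × 1.61 × 0.98 = 0.8993
  σ(Item 2,Item 4) = 0.49 × 1.61 × 0.82 = 0.6469
  σ(Item 3,Item 4) = 0.68 × 0.98 × 0.82 = 0.5464
σ²_T = Σσ²ᵢ + 2·Σσ_ij = 6.4450 + 2 × 5.0437 = 16.5324
α = (4/3)·(1 − 6.4450/16.5324) = 0.814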